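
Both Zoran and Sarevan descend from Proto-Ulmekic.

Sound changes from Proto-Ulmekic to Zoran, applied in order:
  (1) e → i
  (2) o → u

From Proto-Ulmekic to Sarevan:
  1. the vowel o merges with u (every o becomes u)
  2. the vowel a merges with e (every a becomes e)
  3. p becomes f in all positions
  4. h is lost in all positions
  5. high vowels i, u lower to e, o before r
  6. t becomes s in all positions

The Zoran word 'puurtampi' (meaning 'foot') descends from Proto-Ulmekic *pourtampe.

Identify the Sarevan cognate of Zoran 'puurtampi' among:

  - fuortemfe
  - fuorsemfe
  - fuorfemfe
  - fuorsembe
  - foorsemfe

Sarevan: start from *pourtampe.
  rule 1 (vowel merger): pourtampe → puurtampe
  rule 2 (vowel merger): puurtampe → puurtempe
  rule 3 (unconditioned shift): puurtempe → fuurtemfe
  rule 4: no change — fuurtemfe
  rule 5 (pre-rhotic lowering): fuurtemfe → fuortemfe
  rule 6 (unconditioned shift): fuortemfe → fuorsemfe
  ⇒ Sarevan fuorsemfe
Only 'fuorsemfe' matches the regular Sarevan development of *pourtampe.

fuorsemfe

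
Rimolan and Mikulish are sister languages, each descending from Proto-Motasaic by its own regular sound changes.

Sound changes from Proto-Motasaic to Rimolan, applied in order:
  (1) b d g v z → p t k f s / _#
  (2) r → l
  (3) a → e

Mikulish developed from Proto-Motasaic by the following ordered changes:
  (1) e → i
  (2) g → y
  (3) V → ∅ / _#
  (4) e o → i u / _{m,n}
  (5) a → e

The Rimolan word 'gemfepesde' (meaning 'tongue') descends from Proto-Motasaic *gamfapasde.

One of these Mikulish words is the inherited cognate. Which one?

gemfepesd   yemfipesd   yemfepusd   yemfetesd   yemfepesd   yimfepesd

yemfepesd

Mikulish: *gamfapasde
  gamfapasde → gamfapasdi   [vowel merger]
  gamfapasdi → yamfapasdi   [unconditioned shift]
  yamfapasdi → yamfapasd   [apocope]
  yamfapasd (rule 4 does not apply)
  yamfapasd → yemfepesd   [vowel merger]
  giving Mikulish yemfepesd.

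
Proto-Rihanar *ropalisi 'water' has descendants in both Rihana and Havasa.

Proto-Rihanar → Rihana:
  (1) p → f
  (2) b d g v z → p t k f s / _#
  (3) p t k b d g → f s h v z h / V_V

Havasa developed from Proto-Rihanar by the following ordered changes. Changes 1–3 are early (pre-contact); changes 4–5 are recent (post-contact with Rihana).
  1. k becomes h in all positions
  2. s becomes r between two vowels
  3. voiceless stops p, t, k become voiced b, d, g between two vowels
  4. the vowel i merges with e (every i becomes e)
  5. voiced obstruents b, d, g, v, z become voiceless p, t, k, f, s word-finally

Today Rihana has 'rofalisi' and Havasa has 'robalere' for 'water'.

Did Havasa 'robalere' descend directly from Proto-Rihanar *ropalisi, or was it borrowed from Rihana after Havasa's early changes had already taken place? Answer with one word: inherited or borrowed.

inherited

If inherited, *ropalisi would pass through all of Havasa's changes:
Havasa: *ropalisi > ropaliri > robaliri > robalere  (by rhotacism, intervocalic voicing, vowel merger)
If borrowed from Rihana 'rofalisi' after the early changes, it would undergo only the recent ones:
  rule 4 (vowel merger): rofalisi → rofalese
  rule 5 (final devoicing): no change (rofalese)
  ⇒ as a loan: rofalese
Havasa 'robalere' matches the inherited outcome exactly, so it is an inherited cognate, not a loan.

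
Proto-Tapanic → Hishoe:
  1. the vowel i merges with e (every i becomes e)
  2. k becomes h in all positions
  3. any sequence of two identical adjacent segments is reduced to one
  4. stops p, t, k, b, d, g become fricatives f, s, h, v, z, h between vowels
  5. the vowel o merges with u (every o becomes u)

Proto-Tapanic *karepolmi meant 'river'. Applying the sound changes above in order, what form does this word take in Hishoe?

Hishoe: start from *karepolmi.
  rule 1 (vowel merger): karepolmi → karepolme
  rule 2 (unconditioned shift): karepolme → harepolme
  rule 3: no change — harepolme
  rule 4 (intervocalic lenition): harepolme → harefolme
  rule 5 (vowel merger): harefolme → harefulme
  ⇒ Hishoe harefulme

harefulme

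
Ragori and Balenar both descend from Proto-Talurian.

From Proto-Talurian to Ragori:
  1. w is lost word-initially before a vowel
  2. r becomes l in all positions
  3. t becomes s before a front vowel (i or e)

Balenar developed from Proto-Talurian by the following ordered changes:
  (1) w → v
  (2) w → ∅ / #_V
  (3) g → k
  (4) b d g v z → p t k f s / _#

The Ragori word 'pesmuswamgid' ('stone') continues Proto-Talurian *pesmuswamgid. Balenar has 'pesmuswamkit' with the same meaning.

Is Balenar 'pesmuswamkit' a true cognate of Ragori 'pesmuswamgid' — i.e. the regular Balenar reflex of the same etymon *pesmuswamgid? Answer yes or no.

Derive the expected Balenar reflex of *pesmuswamgid:
Balenar: start from *pesmuswamgid.
  rule 1 (unconditioned shift): pesmuswamgid → pesmusvamgid
  rule 2: no change — pesmusvamgid
  rule 3 (unconditioned shift): pesmusvamgid → pesmusvamkid
  rule 4 (final devoicing): pesmusvamkid → pesmusvamkit
  ⇒ Balenar pesmusvamkit
The regular Balenar reflex would be 'pesmusvamkit', but the attested form is 'pesmuswamkit'. The correspondence is irregular, so they are not cognates (the Balenar form has a different source).

no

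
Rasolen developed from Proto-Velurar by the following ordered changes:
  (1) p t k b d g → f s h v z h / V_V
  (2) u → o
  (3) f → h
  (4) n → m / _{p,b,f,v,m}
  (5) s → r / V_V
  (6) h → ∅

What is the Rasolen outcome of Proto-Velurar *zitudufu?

zirozoo

Rasolen: start from *zitudufu.
  rule 1 (intervocalic lenition): zitudufu → zisuzufu
  rule 2 (vowel merger): zisuzufu → zisozofo
  rule 3 (unconditioned shift): zisozofo → zisozoho
  rule 4: no change — zisozoho
  rule 5 (rhotacism): zisozoho → zirozoho
  rule 6 (h-loss): zirozoho → zirozoo
  ⇒ Rasolen zirozoo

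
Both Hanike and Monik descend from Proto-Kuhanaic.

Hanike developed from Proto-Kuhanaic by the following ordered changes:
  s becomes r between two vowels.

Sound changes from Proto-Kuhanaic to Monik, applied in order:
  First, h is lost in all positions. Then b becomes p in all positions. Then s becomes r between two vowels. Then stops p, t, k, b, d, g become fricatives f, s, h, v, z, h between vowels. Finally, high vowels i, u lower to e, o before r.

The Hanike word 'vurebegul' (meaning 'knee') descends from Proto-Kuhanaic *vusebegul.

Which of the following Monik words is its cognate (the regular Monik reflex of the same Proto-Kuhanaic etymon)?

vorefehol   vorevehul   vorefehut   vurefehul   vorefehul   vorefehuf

vorefehul

Monik: *vusebegul
  vusebegul (rule 1 does not apply)
  vusebegul → vusepegul   [unconditioned shift]
  vusepegul → vurepegul   [rhotacism]
  vurepegul → vurefehul   [intervocalic lenition]
  vurefehul → vorefehul   [pre-rhotic lowering]
  giving Monik vorefehul.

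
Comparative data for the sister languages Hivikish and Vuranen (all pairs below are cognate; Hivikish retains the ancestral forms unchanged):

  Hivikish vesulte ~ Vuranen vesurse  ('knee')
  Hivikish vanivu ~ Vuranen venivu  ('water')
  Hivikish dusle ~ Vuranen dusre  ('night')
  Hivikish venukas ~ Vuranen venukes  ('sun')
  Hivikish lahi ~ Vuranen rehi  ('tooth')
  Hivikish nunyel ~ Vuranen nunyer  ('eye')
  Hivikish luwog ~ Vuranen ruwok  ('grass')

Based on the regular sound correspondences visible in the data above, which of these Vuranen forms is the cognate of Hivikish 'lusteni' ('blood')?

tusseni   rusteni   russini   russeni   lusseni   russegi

luwog ~ ruwok — Hivikish l corresponds to Vuranen r word-initially before a back vowel.
vesulte ~ vesurse — Hivikish t corresponds to Vuranen s after a consonant, before a front vowel.
Applying these to Hivikish 'lusteni':
  lusteni → rusteni   (l→r word-initially before a back vowel)
  rusteni → russeni   (t→s after a consonant, before a front vowel)
So the Vuranen cognate is 'russeni'.

russeni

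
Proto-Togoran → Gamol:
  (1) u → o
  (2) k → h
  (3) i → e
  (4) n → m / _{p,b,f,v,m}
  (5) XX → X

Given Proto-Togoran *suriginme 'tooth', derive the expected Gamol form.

soregeme

Gamol: *suriginme > soriginme > soregenme > soregemme > soregeme  (by vowel merger, vowel merger, nasal place assimilation, degemination)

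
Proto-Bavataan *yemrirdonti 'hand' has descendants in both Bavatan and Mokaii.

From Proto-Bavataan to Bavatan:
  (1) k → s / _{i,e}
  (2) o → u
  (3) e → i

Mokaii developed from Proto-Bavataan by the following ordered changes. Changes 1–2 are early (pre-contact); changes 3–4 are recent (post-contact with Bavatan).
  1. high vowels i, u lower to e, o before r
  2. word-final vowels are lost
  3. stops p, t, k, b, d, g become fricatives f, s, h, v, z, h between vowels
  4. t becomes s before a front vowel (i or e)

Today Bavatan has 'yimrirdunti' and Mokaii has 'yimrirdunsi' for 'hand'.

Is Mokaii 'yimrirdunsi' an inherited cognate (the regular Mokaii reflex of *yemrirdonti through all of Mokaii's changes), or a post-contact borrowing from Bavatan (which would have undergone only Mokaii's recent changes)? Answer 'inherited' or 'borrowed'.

borrowed

If inherited, *yemrirdonti would pass through all of Mokaii's changes:
Mokaii: *yemrirdonti
  yemrirdonti → yemrerdonti   [pre-rhotic lowering]
  yemrerdonti → yemrerdont   [apocope]
  yemrerdont (rule 3 does not apply)
  yemrerdont (rule 4 does not apply)
  giving Mokaii yemrerdont.
If borrowed from Bavatan 'yimrirdunti' after the early changes, it would undergo only the recent ones:
  rule 3 (intervocalic lenition): no change (yimrirdunti)
  rule 4 (palatalisation): yimrirdunti → yimrirdunsi
  ⇒ as a loan: yimrirdunsi
Mokaii 'yimrirdunsi' matches the loan outcome 'yimrirdunsi', not the inherited 'yemrerdont' — it skipped the early Mokaii changes, so it was borrowed from Bavatan.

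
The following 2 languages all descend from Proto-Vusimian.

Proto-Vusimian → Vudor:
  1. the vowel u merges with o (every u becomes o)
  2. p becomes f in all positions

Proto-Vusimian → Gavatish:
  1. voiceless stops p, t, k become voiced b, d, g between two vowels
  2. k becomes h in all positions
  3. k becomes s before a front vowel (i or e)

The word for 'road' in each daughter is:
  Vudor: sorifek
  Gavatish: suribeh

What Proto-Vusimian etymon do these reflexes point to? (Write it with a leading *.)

Position 2: Vudor has o, Gavatish has u. Gavatish preserves u here (none of its changes turn any other segment into u), so the proto-segment is *u.
Position 5: Vudor has f, Gavatish has b. Taking the neighbouring segments as reconstructed: Vudor f could go back to *p or *f; Gavatish b could go back to *p or *b — the one source consistent with every daughter is *p.
Continuing position by position gives *suripek; check it forward:
Vudor: start from *suripek.
  rule 1 (vowel merger): suripek → soripek
  rule 2 (unconditioned shift): soripek → sorifek
  ⇒ Vudor sorifek
Gavatish: *suripek > suribek > suribeh  (by intervocalic voicing, unconditioned shift)
*suripek is the unique common source.

*suripek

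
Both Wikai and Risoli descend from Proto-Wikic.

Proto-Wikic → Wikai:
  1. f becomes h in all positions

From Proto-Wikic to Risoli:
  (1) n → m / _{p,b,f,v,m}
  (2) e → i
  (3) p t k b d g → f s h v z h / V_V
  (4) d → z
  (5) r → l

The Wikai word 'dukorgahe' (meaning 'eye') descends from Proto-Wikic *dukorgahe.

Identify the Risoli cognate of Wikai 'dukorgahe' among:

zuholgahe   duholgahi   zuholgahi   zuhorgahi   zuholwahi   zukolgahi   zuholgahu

zuholgahi

Risoli: *dukorgahe
  dukorgahe (rule 1 does not apply)
  dukorgahe → dukorgahi   [vowel merger]
  dukorgahi → duhorgahi   [intervocalic lenition]
  duhorgahi → zuhorgahi   [unconditioned shift]
  zuhorgahi → zuholgahi   [unconditioned shift]
  giving Risoli zuholgahi.
Among the options, 'zuholgahi' alone shows every Risoli change applied in order.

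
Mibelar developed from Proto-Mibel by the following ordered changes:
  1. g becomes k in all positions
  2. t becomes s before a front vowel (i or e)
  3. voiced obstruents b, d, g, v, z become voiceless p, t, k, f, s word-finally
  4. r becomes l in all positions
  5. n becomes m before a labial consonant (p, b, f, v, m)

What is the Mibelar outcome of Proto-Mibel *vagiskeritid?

vakiskelisit

Mibelar: start from *vagiskeritid.
  rule 1 (unconditioned shift): vagiskeritid → vakiskeritid
  rule 2 (palatalisation): vakiskeritid → vakiskerisid
  rule 3 (final devoicing): vakiskerisid → vakiskerisit
  rule 4 (unconditioned shift): vakiskerisit → vakiskelisit
  rule 5: no change — vakiskelisit
  ⇒ Mibelar vakiskelisit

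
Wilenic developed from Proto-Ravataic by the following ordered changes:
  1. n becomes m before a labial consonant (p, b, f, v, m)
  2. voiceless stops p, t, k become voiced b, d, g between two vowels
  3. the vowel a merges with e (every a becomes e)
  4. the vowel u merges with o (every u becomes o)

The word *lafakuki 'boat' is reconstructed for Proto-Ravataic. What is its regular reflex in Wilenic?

lefegogi

Wilenic: *lafakuki > lafagugi > lefegugi > lefegogi  (by intervocalic voicing, vowel merger, vowel merger)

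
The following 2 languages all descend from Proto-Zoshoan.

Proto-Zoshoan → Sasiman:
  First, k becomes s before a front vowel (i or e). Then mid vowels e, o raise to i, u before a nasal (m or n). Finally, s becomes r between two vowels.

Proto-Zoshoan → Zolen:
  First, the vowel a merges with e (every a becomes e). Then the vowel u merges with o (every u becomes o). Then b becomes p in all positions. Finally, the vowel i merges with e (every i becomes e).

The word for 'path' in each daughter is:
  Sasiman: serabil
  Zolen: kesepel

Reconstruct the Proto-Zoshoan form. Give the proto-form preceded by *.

*kesabil

Position 1: Sasiman has s, Zolen has k. Zolen preserves k here (none of its changes turn any other segment into k), so the proto-segment is *k.
Position 5: Sasiman has b, Zolen has p. Sasiman preserves b here (none of its changes turn any other segment into b), so the proto-segment is *b.
Continuing position by position gives *kesabil; check it forward:
Sasiman: *kesabil > sesabil > serabil  (by palatalisation, rhotacism)
Zolen: start from *kesabil.
  rule 1 (vowel merger): kesabil → kesebil
  rule 2: no change — kesebil
  rule 3 (unconditioned shift): kesebil → kesepil
  rule 4 (vowel merger): kesepil → kesepel
  ⇒ Zolen kesepel
No other proto-form is consistent with every reflex, so the reconstruction is *kesabil.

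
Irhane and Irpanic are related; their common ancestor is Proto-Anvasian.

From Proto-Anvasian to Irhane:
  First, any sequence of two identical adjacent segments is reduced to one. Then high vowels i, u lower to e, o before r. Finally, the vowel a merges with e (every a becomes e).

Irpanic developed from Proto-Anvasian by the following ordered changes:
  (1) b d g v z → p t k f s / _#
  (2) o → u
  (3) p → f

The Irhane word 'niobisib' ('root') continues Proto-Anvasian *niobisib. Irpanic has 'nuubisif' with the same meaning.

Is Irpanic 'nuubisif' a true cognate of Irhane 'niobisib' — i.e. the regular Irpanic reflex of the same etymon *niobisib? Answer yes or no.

no

Derive the expected Irpanic reflex of *niobisib:
Irpanic: *niobisib > niobisip > niubisip > niubisif  (by final devoicing, vowel merger, unconditioned shift)
The regular Irpanic reflex would be 'niubisif', but the attested form is 'nuubisif'. The correspondence is irregular, so they are not cognates (the Irpanic form has a different source).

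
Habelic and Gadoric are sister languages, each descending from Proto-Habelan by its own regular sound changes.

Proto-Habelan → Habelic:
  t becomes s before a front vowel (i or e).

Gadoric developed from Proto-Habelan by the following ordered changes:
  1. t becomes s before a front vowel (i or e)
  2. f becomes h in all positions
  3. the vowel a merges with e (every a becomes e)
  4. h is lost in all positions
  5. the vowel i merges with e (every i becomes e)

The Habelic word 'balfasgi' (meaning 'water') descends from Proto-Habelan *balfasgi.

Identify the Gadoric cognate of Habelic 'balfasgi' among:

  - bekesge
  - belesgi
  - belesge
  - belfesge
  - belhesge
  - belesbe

belesge

Gadoric: *balfasgi > balhasgi > belhesgi > belesgi > belesge  (by unconditioned shift, vowel merger, h-loss, vowel merger)
Only 'belesge' matches the regular Gadoric development of *balfasgi.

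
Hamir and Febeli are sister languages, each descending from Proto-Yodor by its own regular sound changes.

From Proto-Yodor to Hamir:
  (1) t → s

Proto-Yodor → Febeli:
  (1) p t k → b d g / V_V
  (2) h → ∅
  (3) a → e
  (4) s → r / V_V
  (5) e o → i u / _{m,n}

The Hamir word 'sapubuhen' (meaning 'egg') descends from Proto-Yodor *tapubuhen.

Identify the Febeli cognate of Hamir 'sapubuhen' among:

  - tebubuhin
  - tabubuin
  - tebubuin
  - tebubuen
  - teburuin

Febeli: *tapubuhen
  tapubuhen → tabubuhen   [intervocalic voicing]
  tabubuhen → tabubuen   [h-loss]
  tabubuen → tebubuen   [vowel merger]
  tebubuen (rule 4 does not apply)
  tebubuen → tebubuin   [pre-nasal raising]
  giving Febeli tebubuin.
Only 'tebubuin' matches the regular Febeli development of *tapubuhen.

tebubuin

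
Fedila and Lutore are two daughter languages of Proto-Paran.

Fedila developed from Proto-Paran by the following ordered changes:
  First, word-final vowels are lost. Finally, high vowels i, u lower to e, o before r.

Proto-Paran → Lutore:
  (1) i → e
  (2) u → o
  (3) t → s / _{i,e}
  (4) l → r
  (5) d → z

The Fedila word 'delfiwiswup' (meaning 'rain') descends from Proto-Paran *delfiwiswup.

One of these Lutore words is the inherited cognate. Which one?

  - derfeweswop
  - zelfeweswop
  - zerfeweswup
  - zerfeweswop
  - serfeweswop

zerfeweswop

Lutore: start from *delfiwiswup.
  rule 1 (vowel merger): delfiwiswup → delfeweswup
  rule 2 (vowel merger): delfeweswup → delfeweswop
  rule 3: no change — delfeweswop
  rule 4 (unconditioned shift): delfeweswop → derfeweswop
  rule 5 (unconditioned shift): derfeweswop → zerfeweswop
  ⇒ Lutore zerfeweswop
Only 'zerfeweswop' matches the regular Lutore development of *delfiwiswup.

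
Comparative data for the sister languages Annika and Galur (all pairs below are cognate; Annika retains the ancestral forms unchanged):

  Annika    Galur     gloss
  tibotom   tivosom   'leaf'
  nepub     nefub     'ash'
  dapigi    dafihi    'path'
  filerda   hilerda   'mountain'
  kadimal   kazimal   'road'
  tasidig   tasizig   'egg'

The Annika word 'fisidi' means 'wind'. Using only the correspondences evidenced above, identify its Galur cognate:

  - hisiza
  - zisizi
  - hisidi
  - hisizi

filerda ~ hilerda — Annika f corresponds to Galur h word-initially before a front vowel.
kadimal ~ kazimal, tasidig ~ tasizig — Annika d corresponds to Galur z between vowels (before a front vowel).
Applying these to Annika 'fisidi':
  fisidi → hisidi   (f→h word-initially before a front vowel)
  hisidi → hisizi   (d→z between vowels (before a front vowel))
So the Galur cognate is 'hisizi'.

hisizi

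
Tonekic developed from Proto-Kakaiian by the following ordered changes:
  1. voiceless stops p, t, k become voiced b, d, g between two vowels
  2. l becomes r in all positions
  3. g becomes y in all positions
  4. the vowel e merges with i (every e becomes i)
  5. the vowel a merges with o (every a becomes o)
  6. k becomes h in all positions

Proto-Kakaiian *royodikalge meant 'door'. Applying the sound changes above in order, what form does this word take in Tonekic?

royodiyoryi

Tonekic: *royodikalge
  royodikalge → royodigalge   [intervocalic voicing]
  royodigalge → royodigarge   [unconditioned shift]
  royodigarge → royodiyarye   [unconditioned shift]
  royodiyarye → royodiyaryi   [vowel merger]
  royodiyaryi → royodiyoryi   [vowel merger]
  royodiyoryi (rule 6 does not apply)
  giving Tonekic royodiyoryi.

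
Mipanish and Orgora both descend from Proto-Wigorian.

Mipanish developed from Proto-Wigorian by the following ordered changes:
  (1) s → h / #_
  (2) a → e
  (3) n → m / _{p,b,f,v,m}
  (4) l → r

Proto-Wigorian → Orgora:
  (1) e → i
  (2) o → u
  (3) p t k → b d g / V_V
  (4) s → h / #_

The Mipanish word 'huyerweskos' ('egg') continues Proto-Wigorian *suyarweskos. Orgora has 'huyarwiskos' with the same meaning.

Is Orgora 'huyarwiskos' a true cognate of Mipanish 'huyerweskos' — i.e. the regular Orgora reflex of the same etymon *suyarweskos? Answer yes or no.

Derive the expected Orgora reflex of *suyarweskos:
Orgora: *suyarweskos
  suyarweskos → suyarwiskos   [vowel merger]
  suyarwiskos → suyarwiskus   [vowel merger]
  suyarwiskus (rule 3 does not apply)
  suyarwiskus → huyarwiskus   [debuccalisation]
  giving Orgora huyarwiskus.
The regular Orgora reflex would be 'huyarwiskus', but the attested form is 'huyarwiskos'. The correspondence is irregular, so they are not cognates (the Orgora form has a different source).

no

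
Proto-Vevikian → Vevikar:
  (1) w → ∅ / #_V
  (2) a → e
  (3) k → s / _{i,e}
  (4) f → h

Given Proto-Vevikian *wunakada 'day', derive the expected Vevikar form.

unesede

Vevikar: start from *wunakada.
  rule 1 (glide loss): wunakada → unakada
  rule 2 (vowel merger): unakada → unekede
  rule 3 (palatalisation): unekede → unesede
  rule 4: no change — unesede
  ⇒ Vevikar unesede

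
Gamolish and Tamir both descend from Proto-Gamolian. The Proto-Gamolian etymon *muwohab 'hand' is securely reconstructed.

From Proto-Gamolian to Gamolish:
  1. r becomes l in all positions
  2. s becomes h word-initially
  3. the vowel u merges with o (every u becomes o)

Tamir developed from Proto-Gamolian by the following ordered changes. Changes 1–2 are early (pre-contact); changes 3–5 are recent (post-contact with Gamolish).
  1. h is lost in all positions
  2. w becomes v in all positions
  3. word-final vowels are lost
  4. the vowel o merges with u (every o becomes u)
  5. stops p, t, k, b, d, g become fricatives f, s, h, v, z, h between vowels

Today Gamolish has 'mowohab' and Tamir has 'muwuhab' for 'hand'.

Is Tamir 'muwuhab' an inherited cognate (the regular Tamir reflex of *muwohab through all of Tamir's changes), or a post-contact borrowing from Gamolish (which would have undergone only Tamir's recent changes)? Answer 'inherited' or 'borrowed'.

If inherited, *muwohab would pass through all of Tamir's changes:
Tamir: *muwohab > muwoab > muvoab > muvuab  (by h-loss, unconditioned shift, vowel merger)
If borrowed from Gamolish 'mowohab' after the early changes, it would undergo only the recent ones:
  rule 3 (apocope): no change (mowohab)
  rule 4 (vowel merger): mowohab → muwuhab
  rule 5 (intervocalic lenition): no change (muwuhab)
  ⇒ as a loan: muwuhab
Tamir 'muwuhab' matches the loan outcome 'muwuhab', not the inherited 'muvuab' — it skipped the early Tamir changes, so it was borrowed from Gamolish.

borrowed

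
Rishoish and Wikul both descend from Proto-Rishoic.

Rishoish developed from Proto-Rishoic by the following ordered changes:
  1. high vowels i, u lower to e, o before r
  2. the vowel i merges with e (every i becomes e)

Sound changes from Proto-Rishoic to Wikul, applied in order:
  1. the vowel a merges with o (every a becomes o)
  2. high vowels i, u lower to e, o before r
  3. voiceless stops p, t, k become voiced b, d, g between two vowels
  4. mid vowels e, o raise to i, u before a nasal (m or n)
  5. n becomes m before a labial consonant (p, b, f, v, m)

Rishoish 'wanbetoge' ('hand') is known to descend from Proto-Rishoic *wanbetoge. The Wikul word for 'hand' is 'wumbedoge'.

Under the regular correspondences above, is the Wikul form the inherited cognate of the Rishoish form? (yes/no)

Derive the expected Wikul reflex of *wanbetoge:
Wikul: start from *wanbetoge.
  rule 1 (vowel merger): wanbetoge → wonbetoge
  rule 2: no change — wonbetoge
  rule 3 (intervocalic voicing): wonbetoge → wonbedoge
  rule 4 (pre-nasal raising): wonbedoge → wunbedoge
  rule 5 (nasal place assimilation): wunbedoge → wumbedoge
  ⇒ Wikul wumbedoge
Wikul 'wumbedoge' matches the regular reflex exactly, so the pair is cognate.

yes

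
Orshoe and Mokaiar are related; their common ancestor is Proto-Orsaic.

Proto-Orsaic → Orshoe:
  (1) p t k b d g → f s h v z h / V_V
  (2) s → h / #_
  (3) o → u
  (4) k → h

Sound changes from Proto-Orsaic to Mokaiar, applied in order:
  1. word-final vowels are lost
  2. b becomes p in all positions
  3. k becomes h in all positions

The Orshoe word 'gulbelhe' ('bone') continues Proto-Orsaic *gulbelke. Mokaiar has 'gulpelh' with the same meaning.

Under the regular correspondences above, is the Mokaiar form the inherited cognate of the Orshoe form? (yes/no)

Derive the expected Mokaiar reflex of *gulbelke:
Mokaiar: *gulbelke
  gulbelke → gulbelk   [apocope]
  gulbelk → gulpelk   [unconditioned shift]
  gulpelk → gulpelh   [unconditioned shift]
  giving Mokaiar gulpelh.
Mokaiar 'gulpelh' matches the regular reflex exactly, so the pair is cognate.

yes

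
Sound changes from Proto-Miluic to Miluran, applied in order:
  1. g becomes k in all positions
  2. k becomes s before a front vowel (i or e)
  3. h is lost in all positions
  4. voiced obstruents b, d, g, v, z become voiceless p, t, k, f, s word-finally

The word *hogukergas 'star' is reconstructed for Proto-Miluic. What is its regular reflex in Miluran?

Miluran: start from *hogukergas.
  rule 1 (unconditioned shift): hogukergas → hokukerkas
  rule 2 (palatalisation): hokukerkas → hokuserkas
  rule 3 (h-loss): hokuserkas → okuserkas
  rule 4: no change — okuserkas
  ⇒ Miluran okuserkas

okuserkas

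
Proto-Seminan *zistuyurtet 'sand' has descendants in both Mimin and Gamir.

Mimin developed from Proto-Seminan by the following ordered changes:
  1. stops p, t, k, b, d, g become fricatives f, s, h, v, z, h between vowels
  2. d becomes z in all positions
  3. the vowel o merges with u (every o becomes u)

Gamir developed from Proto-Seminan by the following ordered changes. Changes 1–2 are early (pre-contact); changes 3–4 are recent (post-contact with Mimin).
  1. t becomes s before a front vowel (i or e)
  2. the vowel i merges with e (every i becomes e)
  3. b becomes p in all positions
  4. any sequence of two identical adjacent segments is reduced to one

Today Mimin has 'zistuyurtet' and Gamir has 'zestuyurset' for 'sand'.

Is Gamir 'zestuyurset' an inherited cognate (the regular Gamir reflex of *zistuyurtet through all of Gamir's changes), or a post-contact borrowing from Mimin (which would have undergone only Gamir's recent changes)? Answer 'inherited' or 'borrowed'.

inherited

If inherited, *zistuyurtet would pass through all of Gamir's changes:
Gamir: start from *zistuyurtet.
  rule 1 (palatalisation): zistuyurtet → zistuyurset
  rule 2 (vowel merger): zistuyurset → zestuyurset
  rule 3: no change — zestuyurset
  rule 4: no change — zestuyurset
  ⇒ Gamir zestuyurset
If borrowed from Mimin 'zistuyurtet' after the early changes, it would undergo only the recent ones:
  rule 3 (unconditioned shift): no change (zistuyurtet)
  rule 4 (degemination): no change (zistuyurtet)
  ⇒ as a loan: zistuyurtet
Gamir 'zestuyurset' matches the inherited outcome exactly, so it is an inherited cognate, not a loan.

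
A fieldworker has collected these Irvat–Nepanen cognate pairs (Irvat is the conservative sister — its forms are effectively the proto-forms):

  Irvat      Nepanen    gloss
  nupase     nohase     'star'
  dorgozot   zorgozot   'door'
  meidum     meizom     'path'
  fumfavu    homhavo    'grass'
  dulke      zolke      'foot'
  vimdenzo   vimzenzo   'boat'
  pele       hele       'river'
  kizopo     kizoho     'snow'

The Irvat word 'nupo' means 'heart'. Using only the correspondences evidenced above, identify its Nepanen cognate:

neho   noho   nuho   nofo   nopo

noho

nupase ~ nohase — Irvat u corresponds to Nepanen o after a consonant, before a labial obstruent.
kizopo ~ kizoho — Irvat p corresponds to Nepanen h between vowels (before a back vowel).
Applying these to Irvat 'nupo':
  nupo → nopo   (u→o after a consonant, before a labial obstruent)
  nopo → noho   (p→h between vowels (before a back vowel))
So the Nepanen cognate is 'noho'.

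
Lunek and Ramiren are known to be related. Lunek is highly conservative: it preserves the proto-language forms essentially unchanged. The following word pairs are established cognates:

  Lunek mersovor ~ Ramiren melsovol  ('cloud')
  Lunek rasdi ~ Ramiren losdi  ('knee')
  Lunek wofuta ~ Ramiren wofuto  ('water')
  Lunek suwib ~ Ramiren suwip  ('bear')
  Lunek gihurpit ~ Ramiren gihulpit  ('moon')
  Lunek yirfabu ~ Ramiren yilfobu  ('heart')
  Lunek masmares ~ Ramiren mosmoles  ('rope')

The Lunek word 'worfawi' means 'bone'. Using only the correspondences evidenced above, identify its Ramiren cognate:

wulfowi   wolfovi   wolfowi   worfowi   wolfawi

yirfabu ~ yilfobu — Lunek r corresponds to Ramiren l after a vowel, before a labial obstruent.
rasdi ~ losdi, masmares ~ mosmoles — Lunek a corresponds to Ramiren o after a consonant, before a consonant other than r, m, n, p, b, f, v.
Applying these to Lunek 'worfawi':
  worfawi → wolfawi   (r→l after a vowel, before a labial obstruent)
  wolfawi → wolfowi   (a→o after a consonant, before a consonant other than r, m, n, p, b, f, v)
So the Ramiren cognate is 'wolfowi'.

wolfowi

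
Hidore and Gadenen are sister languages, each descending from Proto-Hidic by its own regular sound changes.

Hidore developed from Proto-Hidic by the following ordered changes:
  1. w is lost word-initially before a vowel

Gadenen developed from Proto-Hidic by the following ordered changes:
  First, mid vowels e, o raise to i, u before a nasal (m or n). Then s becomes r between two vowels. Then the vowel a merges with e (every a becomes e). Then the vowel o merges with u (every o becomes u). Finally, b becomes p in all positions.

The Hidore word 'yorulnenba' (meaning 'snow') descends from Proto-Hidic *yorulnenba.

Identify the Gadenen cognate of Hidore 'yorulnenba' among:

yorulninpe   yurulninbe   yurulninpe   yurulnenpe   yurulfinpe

Gadenen: *yorulnenba > yorulninba > yorulninbe > yurulninbe > yurulninpe  (by pre-nasal raising, vowel merger, vowel merger, unconditioned shift)
The other candidates each miss or misapply at least one Gadenen change.

yurulninpe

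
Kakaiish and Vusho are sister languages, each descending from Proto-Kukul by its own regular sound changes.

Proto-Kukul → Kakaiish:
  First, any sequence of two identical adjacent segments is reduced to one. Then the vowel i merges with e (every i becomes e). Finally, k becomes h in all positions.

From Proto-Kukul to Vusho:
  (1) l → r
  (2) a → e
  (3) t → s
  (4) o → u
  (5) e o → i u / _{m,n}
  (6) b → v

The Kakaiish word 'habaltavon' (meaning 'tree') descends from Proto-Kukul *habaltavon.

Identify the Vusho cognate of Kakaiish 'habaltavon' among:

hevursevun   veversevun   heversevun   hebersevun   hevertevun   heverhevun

heversevun

Vusho: *habaltavon > habartavon > hebertevon > hebersevon > hebersevun > heversevun  (by unconditioned shift, vowel merger, unconditioned shift, vowel merger, unconditioned shift)
Among the options, 'heversevun' alone shows every Vusho change applied in order.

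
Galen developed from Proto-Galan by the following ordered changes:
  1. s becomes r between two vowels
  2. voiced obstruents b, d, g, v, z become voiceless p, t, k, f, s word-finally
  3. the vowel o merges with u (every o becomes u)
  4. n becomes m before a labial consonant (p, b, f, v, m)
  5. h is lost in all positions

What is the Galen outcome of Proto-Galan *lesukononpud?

Galen: start from *lesukononpud.
  rule 1 (rhotacism): lesukononpud → lerukononpud
  rule 2 (final devoicing): lerukononpud → lerukononput
  rule 3 (vowel merger): lerukononput → lerukununput
  rule 4 (nasal place assimilation): lerukununput → lerukunumput
  rule 5: no change — lerukunumput
  ⇒ Galen lerukunumput

lerukunumput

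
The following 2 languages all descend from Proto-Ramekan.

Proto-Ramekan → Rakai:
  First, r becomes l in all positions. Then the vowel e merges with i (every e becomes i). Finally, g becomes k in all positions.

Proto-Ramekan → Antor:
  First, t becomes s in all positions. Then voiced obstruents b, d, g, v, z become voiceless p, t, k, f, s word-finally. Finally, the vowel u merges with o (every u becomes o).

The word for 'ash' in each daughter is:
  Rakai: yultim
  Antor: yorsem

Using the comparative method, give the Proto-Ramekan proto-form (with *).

Position 2: Rakai has u, Antor has o. Rakai preserves u here (none of its changes turn any other segment into u), so the proto-segment is *u.
Position 5: Rakai has i, Antor has e. Antor preserves e here (none of its changes turn any other segment into e), so the proto-segment is *e.
Continuing position by position gives *yurtem; check it forward:
Rakai: *yurtem
  yurtem → yultem   [unconditioned shift]
  yultem → yultim   [vowel merger]
  yultim (rule 3 does not apply)
  giving Rakai yultim.
Antor: start from *yurtem.
  rule 1 (unconditioned shift): yurtem → yursem
  rule 2: no change — yursem
  rule 3 (vowel merger): yursem → yorsem
  ⇒ Antor yorsem
No other proto-form is consistent with every reflex, so the reconstruction is *yurtem.

*yurtem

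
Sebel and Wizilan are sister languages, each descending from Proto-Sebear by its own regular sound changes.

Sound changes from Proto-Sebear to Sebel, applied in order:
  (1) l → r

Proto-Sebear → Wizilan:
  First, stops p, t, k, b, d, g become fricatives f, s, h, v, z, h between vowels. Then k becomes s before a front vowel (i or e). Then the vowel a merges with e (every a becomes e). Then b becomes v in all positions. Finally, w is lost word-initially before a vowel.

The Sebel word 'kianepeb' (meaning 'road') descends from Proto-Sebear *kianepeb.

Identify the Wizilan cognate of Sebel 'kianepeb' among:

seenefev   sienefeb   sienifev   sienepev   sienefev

Wizilan: *kianepeb
  kianepeb → kianefeb   [intervocalic lenition]
  kianefeb → sianefeb   [palatalisation]
  sianefeb → sienefeb   [vowel merger]
  sienefeb → sienefev   [unconditioned shift]
  sienefev (rule 5 does not apply)
  giving Wizilan sienefev.
Among the options, 'sienefev' alone shows every Wizilan change applied in order.

sienefev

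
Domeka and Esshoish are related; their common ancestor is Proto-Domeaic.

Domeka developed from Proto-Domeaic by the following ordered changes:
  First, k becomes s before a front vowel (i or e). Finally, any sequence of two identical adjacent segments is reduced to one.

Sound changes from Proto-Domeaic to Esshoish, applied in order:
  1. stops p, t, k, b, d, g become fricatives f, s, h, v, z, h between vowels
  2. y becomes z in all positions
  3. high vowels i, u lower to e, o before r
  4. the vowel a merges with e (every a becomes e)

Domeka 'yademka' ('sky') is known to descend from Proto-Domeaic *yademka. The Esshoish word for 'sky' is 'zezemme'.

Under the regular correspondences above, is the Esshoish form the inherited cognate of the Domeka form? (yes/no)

no

Derive the expected Esshoish reflex of *yademka:
Esshoish: *yademka
  yademka → yazemka   [intervocalic lenition]
  yazemka → zazemka   [unconditioned shift]
  zazemka (rule 3 does not apply)
  zazemka → zezemke   [vowel merger]
  giving Esshoish zezemke.
The regular Esshoish reflex would be 'zezemke', but the attested form is 'zezemme'. The correspondence is irregular, so they are not cognates (the Esshoish form has a different source).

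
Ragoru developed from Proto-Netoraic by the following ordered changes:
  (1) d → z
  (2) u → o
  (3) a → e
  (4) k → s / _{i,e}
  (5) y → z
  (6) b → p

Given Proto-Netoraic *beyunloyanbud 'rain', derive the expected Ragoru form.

pezonlozenpoz

Ragoru: *beyunloyanbud > beyunloyanbuz > beyonloyanboz > beyonloyenboz > bezonlozenboz > pezonlozenpoz  (by unconditioned shift, vowel merger, vowel merger, unconditioned shift, unconditioned shift)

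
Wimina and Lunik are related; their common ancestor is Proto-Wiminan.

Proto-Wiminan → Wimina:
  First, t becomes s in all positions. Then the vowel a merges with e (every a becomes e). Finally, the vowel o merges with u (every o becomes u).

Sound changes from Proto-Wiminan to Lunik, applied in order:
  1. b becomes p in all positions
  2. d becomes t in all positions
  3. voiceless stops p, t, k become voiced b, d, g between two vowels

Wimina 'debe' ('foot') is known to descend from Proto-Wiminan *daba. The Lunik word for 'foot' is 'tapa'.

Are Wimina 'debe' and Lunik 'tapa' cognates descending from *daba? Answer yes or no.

no

Derive the expected Lunik reflex of *daba:
Lunik: start from *daba.
  rule 1 (unconditioned shift): daba → dapa
  rule 2 (unconditioned shift): dapa → tapa
  rule 3 (intervocalic voicing): tapa → taba
  ⇒ Lunik taba
The regular Lunik reflex would be 'taba', but the attested form is 'tapa'. The correspondence is irregular, so they are not cognates (the Lunik form has a different source).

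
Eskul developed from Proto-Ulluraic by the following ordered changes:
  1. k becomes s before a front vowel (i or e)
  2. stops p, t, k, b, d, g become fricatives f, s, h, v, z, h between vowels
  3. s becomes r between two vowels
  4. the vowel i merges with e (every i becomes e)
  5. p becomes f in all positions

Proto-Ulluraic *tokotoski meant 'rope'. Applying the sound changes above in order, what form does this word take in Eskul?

Eskul: start from *tokotoski.
  rule 1 (palatalisation): tokotoski → tokotossi
  rule 2 (intervocalic lenition): tokotossi → tohosossi
  rule 3 (rhotacism): tohosossi → tohorossi
  rule 4 (vowel merger): tohorossi → tohorosse
  rule 5: no change — tohorosse
  ⇒ Eskul tohorosse

tohorosse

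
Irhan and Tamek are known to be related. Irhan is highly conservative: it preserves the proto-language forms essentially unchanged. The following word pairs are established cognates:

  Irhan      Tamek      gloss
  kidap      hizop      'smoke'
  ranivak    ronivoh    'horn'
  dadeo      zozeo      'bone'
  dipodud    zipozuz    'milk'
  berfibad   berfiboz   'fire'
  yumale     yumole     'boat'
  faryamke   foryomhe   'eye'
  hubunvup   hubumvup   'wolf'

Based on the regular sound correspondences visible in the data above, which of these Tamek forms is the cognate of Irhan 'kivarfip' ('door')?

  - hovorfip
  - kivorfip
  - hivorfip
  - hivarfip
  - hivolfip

kidap ~ hizop — Irhan k corresponds to Tamek h word-initially before a front vowel.
faryamke ~ foryomhe — Irhan a corresponds to Tamek o after a consonant, before r.
Applying these to Irhan 'kivarfip':
  kivarfip → hivarfip   (k→h word-initially before a front vowel)
  hivarfip → hivorfip   (a→o after a consonant, before r)
So the Tamek cognate is 'hivorfip'.

hivorfip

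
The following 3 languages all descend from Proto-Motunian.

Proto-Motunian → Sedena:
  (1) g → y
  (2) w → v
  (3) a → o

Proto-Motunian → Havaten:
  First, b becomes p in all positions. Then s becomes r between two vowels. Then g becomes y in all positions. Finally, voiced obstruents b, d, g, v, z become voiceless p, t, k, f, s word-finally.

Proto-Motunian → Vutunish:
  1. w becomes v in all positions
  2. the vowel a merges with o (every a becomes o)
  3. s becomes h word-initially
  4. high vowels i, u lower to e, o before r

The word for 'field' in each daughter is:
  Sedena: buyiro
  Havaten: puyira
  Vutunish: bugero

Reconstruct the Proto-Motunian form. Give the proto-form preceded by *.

*bugira

Position 3: Sedena has y, Havaten has y, Vutunish has g. Vutunish preserves g here (none of its changes turn any other segment into g), so the proto-segment is *g.
Position 1: Sedena has b, Havaten has p, Vutunish has b. Sedena preserves b here (none of its changes turn any other segment into b), so the proto-segment is *b.
Continuing position by position gives *bugira; check it forward:
Sedena: start from *bugira.
  rule 1 (unconditioned shift): bugira → buyira
  rule 2: no change — buyira
  rule 3 (vowel merger): buyira → buyiro
  ⇒ Sedena buyiro
Havaten: *bugira > pugira > puyira  (by unconditioned shift, unconditioned shift)
Vutunish: *bugira
  bugira (rule 1 does not apply)
  bugira → bugiro   [vowel merger]
  bugiro (rule 3 does not apply)
  bugiro → bugero   [pre-rhotic lowering]
  giving Vutunish bugero.
*bugira is the unique common source.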